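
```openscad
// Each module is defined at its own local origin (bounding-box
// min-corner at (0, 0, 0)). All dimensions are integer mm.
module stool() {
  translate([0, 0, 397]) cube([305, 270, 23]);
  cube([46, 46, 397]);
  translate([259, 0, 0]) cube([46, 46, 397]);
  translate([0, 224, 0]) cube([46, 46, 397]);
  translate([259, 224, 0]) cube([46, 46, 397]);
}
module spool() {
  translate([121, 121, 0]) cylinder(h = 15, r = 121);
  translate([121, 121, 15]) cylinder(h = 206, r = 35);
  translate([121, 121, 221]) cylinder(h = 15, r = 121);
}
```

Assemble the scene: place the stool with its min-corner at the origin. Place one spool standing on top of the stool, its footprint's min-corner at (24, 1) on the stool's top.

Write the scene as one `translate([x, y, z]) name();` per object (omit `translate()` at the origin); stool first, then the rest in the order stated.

stool();
translate([24, 1, 420]) spool();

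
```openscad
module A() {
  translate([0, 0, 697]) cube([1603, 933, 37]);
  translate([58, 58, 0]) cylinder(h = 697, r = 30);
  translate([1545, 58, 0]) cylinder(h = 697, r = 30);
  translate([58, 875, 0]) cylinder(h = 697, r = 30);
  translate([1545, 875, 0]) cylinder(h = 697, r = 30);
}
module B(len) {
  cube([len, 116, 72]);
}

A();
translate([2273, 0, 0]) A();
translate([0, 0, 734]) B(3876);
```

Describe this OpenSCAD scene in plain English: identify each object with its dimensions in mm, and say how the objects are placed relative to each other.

A is a rectangular dining table. The top is 1603×933×37 mm with its upper surface at z = 734 mm. It stands on four round legs of 60 mm diameter, each leg's bounding box inset 28 mm from the nearest pair of top edges, running from the floor to the underside of the top.

B is a rectangular beam 3876 mm long (x), 116 mm deep (y), 72 mm thick (z).

The beam spans the tops of two tables placed 670 mm apart, resting at z = 734 mm.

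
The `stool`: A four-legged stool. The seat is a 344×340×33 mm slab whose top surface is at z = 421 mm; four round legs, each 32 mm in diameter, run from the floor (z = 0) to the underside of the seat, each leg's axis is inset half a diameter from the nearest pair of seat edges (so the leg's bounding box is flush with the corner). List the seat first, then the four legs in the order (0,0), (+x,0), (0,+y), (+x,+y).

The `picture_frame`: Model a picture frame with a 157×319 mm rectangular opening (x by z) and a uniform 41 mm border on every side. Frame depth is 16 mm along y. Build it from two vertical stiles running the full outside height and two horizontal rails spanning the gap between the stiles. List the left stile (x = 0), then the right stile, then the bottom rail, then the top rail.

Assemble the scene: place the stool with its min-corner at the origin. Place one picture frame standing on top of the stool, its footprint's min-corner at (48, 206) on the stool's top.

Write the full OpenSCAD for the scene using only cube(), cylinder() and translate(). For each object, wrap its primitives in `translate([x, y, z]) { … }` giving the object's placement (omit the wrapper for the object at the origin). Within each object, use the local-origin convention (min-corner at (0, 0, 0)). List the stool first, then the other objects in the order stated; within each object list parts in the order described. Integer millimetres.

translate([0, 0, 388]) cube([344, 340, 33]);
translate([16, 16, 0]) cylinder(h = 388, r = 16);
translate([328, 16, 0]) cylinder(h = 388, r = 16);
translate([16, 324, 0]) cylinder(h = 388, r = 16);
translate([328, 324, 0]) cylinder(h = 388, r = 16);
translate([48, 206, 421]) {
  cube([41, 16, 401]);
  translate([198, 0, 0]) cube([41, 16, 401]);
  translate([41, 0, 0]) cube([157, 16, 41]);
  translate([41, 0, 360]) cube([157, 16, 41]);
}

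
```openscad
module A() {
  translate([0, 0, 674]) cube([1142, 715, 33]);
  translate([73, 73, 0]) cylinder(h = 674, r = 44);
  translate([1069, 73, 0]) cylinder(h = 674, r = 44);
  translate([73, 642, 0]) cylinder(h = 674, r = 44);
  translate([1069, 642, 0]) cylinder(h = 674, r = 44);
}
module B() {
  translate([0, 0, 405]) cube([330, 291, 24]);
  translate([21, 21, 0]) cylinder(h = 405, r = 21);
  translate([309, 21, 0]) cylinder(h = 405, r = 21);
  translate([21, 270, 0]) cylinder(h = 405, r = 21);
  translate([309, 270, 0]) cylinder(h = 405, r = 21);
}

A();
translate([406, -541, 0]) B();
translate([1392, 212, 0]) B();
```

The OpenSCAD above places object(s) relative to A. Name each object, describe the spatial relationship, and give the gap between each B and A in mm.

Each stool's nearest face is 250 mm from the table's bounding box.

A is a table. B is a stool. Two stools sit around the table at the −y, +x sides. The gap between each stool and the table is 250 mm.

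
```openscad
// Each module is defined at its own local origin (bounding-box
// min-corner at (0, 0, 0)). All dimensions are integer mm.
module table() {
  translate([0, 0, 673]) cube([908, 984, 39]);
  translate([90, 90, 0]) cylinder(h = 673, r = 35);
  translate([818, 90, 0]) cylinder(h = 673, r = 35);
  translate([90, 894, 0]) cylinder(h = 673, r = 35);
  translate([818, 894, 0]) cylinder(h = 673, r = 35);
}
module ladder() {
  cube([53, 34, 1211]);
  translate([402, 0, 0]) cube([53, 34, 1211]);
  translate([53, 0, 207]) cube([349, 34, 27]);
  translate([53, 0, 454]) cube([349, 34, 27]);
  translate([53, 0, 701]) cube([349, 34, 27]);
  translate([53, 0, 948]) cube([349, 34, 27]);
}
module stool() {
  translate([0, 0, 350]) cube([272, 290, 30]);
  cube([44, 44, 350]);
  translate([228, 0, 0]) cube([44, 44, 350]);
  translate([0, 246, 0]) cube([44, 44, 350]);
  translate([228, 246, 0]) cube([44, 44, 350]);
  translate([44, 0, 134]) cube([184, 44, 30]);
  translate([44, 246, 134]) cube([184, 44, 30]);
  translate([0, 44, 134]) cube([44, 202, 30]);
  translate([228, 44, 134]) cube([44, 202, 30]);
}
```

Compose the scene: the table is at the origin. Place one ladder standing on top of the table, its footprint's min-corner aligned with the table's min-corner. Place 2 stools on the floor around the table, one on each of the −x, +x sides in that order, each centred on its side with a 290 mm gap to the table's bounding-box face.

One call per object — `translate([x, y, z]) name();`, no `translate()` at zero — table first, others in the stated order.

table();
translate([0, 0, 712]) ladder();
translate([-562, 347, 0]) stool();
translate([1198, 347, 0]) stool();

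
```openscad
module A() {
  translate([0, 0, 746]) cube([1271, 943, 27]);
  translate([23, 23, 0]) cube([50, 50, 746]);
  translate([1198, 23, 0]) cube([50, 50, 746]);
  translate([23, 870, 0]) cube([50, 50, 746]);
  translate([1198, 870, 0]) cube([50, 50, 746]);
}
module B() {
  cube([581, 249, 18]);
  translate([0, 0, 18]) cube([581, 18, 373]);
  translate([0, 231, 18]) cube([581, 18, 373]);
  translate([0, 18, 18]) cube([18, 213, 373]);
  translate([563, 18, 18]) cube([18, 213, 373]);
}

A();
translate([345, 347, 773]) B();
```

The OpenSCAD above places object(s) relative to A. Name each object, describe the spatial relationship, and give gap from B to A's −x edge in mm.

A is a table. B is an open box. The open box is on top of the table, centred. The gap from the open box to the table's −x edge is 345 mm.

The open box's min-x is at 345; the table's min-x is 0; gap = 345 mm.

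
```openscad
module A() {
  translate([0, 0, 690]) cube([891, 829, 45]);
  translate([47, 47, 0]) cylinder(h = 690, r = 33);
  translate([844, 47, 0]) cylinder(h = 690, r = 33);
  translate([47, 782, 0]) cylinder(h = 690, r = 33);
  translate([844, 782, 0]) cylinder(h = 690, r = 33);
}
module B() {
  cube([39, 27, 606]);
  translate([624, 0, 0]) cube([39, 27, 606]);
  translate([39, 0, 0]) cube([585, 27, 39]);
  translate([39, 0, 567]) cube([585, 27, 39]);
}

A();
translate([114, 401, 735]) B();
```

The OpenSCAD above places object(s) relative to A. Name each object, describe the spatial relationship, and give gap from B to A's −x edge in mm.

The picture frame's min-x is at 114; the table's min-x is 0; gap = 114 mm.

A is a table. B is a picture frame. The picture frame is on top of the table, centred. The gap from the picture frame to the table's −x edge is 114 mm.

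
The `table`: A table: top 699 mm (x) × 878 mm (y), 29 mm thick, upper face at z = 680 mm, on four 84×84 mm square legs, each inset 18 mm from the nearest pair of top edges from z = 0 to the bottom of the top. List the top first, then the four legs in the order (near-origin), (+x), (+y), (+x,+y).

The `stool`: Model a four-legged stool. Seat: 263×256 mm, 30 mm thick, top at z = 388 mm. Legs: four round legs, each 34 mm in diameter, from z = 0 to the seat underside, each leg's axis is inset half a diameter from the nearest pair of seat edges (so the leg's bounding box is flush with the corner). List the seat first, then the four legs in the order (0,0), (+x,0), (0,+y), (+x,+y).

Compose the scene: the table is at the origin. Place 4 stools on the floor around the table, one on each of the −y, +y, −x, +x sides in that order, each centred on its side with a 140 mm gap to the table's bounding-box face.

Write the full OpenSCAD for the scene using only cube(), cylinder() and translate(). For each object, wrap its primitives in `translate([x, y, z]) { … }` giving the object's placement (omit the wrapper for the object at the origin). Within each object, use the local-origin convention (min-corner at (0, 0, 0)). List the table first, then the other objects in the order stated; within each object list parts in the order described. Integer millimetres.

translate([0, 0, 651]) cube([699, 878, 29]);
translate([18, 18, 0]) cube([84, 84, 651]);
translate([597, 18, 0]) cube([84, 84, 651]);
translate([18, 776, 0]) cube([84, 84, 651]);
translate([597, 776, 0]) cube([84, 84, 651]);
translate([218, -396, 0]) {
  translate([0, 0, 358]) cube([263, 256, 30]);
  translate([17, 17, 0]) cylinder(h = 358, r = 17);
  translate([246, 17, 0]) cylinder(h = 358, r = 17);
  translate([17, 239, 0]) cylinder(h = 358, r = 17);
  translate([246, 239, 0]) cylinder(h = 358, r = 17);
}
translate([218, 1018, 0]) {
  translate([0, 0, 358]) cube([263, 256, 30]);
  translate([17, 17, 0]) cylinder(h = 358, r = 17);
  translate([246, 17, 0]) cylinder(h = 358, r = 17);
  translate([17, 239, 0]) cylinder(h = 358, r = 17);
  translate([246, 239, 0]) cylinder(h = 358, r = 17);
}
translate([-403, 311, 0]) {
  translate([0, 0, 358]) cube([263, 256, 30]);
  translate([17, 17, 0]) cylinder(h = 358, r = 17);
  translate([246, 17, 0]) cylinder(h = 358, r = 17);
  translate([17, 239, 0]) cylinder(h = 358, r = 17);
  translate([246, 239, 0]) cylinder(h = 358, r = 17);
}
translate([839, 311, 0]) {
  translate([0, 0, 358]) cube([263, 256, 30]);
  translate([17, 17, 0]) cylinder(h = 358, r = 17);
  translate([246, 17, 0]) cylinder(h = 358, r = 17);
  translate([17, 239, 0]) cylinder(h = 358, r = 17);
  translate([246, 239, 0]) cylinder(h = 358, r = 17);
}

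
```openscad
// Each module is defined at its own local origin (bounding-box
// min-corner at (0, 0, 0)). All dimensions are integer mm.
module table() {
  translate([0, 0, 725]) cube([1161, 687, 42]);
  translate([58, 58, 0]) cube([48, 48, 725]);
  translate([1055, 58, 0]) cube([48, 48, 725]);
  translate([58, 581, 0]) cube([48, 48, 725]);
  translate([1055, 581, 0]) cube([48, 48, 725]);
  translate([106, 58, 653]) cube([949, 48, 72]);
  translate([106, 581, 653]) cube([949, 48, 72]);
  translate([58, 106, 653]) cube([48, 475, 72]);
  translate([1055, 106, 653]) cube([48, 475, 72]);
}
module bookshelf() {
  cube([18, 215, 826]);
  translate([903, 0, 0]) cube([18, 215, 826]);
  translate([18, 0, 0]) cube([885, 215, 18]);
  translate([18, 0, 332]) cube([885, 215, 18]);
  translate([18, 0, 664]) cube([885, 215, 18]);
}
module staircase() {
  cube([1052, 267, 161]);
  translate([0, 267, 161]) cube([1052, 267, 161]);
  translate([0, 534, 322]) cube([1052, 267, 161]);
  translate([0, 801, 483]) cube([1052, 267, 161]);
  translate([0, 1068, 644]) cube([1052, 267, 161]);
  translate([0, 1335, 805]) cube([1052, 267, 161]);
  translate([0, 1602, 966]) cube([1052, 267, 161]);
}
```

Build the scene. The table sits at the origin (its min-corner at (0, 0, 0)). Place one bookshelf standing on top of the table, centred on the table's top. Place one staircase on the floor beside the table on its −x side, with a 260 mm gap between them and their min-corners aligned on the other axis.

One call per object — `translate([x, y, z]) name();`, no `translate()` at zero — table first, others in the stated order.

table();
translate([120, 236, 767]) bookshelf();
translate([-1312, 0, 0]) staircase();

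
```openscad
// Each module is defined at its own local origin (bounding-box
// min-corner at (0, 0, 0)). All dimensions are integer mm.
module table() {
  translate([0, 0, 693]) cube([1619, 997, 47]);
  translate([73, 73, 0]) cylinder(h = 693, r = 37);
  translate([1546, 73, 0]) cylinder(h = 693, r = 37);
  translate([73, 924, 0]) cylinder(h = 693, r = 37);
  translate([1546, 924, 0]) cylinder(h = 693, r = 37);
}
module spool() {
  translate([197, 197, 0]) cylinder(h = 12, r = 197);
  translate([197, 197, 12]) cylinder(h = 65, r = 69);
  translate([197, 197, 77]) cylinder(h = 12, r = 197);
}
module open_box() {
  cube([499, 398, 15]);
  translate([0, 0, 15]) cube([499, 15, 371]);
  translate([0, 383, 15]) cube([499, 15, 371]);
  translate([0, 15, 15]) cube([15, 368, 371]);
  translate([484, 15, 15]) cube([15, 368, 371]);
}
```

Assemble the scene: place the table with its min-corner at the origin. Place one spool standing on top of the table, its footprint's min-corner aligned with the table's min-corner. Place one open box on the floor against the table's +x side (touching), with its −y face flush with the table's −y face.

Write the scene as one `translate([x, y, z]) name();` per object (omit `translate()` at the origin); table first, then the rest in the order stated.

table();
translate([0, 0, 740]) spool();
translate([1619, 0, 0]) open_box();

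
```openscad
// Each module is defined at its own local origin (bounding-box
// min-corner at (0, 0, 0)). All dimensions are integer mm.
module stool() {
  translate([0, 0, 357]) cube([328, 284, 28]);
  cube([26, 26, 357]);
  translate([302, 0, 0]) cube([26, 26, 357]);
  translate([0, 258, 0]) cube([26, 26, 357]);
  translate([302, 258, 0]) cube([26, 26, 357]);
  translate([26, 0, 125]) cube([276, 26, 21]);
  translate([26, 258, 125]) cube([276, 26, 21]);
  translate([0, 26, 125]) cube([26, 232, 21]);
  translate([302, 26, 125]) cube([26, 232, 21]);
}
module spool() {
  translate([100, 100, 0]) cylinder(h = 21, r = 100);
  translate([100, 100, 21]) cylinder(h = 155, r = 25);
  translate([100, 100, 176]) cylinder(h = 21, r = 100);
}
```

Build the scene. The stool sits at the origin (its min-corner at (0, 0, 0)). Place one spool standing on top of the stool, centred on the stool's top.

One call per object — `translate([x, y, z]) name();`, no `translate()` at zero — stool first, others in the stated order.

stool();
translate([64, 42, 385]) spool();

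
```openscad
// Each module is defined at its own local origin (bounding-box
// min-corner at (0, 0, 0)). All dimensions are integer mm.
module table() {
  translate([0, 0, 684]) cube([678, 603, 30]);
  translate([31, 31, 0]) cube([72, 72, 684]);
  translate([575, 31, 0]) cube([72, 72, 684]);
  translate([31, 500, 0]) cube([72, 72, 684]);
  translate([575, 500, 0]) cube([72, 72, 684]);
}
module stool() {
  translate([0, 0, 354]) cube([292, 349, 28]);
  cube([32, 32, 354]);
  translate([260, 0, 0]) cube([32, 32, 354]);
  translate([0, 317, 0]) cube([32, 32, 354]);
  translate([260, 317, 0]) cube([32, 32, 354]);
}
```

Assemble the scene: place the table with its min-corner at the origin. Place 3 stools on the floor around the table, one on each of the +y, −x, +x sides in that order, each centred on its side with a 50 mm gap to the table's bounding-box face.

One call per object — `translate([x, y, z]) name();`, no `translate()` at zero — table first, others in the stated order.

table();
translate([193, 653, 0]) stool();
translate([-342, 127, 0]) stool();
translate([728, 127, 0]) stool();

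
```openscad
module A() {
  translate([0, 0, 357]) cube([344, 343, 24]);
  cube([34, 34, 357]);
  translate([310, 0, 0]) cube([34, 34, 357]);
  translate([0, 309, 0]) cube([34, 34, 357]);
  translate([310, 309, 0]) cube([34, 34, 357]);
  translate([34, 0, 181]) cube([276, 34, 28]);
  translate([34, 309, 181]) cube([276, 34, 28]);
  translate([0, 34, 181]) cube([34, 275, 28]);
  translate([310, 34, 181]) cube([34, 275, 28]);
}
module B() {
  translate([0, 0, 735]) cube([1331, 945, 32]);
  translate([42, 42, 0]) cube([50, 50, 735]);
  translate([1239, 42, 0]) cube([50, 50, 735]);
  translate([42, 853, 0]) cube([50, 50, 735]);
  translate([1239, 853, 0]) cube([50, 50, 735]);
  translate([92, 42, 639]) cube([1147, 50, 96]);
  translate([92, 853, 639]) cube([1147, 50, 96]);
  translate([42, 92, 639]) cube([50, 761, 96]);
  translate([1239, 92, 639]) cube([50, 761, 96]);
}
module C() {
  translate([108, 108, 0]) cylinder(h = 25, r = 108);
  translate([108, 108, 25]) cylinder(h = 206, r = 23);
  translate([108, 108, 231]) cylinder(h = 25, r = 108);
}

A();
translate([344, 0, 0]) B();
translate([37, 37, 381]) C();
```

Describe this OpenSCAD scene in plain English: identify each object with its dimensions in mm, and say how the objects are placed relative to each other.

A is a four-legged stool. The seat is a 344×343×24 mm slab whose top surface is at z = 381 mm; four square legs, each 34×34 mm in cross-section, run from the floor (z = 0) to the underside of the seat, each flush with a corner of the seat. Four stretchers, 34 mm wide and 28 mm tall, connect adjacent legs with their undersides at z = 181 mm, each running between the inner faces of the legs it joins and aligned with the legs' outer faces on the other axis.

B is a table with a 1331×945 mm rectangular top, 32 mm thick, top surface at z = 767 mm, supported by four 50×50 mm square legs, each inset 42 mm from the nearest pair of top edges, running from the floor. Four apron rails, 50 mm thick and 96 mm tall, run between adjacent legs with their top edges flush with the underside of the top and their outer faces flush with the legs' outer faces.

C is a spool: two coaxial disc flanges of radius 108 mm and thickness 25 mm, joined by a core cylinder of radius 23 mm and height 206 mm. The lower flange rests on z = 0 and the three cylinders share a vertical axis.

The table is against the stool's +x side, with their −y faces flush. The spool is on top of the stool.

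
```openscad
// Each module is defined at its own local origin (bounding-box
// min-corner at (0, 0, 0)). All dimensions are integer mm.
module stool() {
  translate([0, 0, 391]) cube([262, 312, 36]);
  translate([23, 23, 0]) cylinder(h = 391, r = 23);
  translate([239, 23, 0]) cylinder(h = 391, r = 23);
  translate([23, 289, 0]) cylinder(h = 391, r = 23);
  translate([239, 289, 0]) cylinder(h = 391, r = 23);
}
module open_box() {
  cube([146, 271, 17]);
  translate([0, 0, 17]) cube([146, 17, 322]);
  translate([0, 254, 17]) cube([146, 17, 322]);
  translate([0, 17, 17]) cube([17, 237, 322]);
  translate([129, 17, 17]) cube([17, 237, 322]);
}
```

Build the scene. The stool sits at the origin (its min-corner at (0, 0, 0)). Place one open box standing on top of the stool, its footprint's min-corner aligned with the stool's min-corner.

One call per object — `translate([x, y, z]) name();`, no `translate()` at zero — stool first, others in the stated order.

stool();
translate([0, 0, 427]) open_box();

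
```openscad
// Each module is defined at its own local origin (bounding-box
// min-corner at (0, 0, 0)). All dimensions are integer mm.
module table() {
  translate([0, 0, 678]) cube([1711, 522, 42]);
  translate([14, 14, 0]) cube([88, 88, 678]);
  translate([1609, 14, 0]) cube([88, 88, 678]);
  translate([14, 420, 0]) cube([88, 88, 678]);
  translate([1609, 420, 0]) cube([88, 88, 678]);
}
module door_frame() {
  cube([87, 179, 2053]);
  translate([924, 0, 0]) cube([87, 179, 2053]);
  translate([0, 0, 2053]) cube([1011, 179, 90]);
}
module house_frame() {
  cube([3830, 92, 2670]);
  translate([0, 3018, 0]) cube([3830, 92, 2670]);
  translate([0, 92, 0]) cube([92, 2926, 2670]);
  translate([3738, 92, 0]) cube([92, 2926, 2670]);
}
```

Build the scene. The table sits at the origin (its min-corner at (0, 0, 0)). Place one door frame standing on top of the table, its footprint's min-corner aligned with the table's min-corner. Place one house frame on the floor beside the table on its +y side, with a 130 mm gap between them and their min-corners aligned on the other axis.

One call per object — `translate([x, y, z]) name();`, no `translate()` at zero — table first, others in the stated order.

table();
translate([0, 0, 720]) door_frame();
translate([0, 652, 0]) house_frame();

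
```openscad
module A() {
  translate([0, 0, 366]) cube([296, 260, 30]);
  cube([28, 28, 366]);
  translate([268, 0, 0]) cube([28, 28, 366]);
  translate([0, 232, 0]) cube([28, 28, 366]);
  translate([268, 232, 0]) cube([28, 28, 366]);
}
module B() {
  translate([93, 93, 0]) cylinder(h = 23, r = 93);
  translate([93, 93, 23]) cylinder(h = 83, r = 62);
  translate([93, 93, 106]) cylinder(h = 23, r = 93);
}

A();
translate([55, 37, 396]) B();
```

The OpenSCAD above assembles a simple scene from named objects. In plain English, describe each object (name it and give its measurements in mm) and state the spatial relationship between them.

A is a simple wooden stool: a rectangular seat 296 mm (x) by 260 mm (y), 30 mm thick, top face at z = 396 mm, on four square legs, each 28×28 mm in cross-section. The legs rest on z = 0, each flush with a corner of the seat.

B is a spool: two coaxial disc flanges of radius 93 mm and thickness 23 mm, joined by a core cylinder of radius 62 mm and height 83 mm. The lower flange rests on z = 0 and the three cylinders share a vertical axis.

The spool is on top of the stool, centred.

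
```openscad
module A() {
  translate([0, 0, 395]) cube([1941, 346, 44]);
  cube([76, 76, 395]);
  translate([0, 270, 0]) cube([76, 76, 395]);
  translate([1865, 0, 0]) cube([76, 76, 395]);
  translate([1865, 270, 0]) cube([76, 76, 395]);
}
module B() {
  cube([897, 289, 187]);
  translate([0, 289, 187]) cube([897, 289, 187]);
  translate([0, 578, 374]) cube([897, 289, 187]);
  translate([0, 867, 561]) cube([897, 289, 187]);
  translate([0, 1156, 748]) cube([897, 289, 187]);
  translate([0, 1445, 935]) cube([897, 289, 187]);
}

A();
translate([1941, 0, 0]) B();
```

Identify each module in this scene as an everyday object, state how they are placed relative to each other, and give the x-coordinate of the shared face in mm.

A is a bench. B is a staircase. The staircase is against the bench's +x side, with their −y faces flush. The x-coordinate of the shared face is 1941 mm.

The bench's +x face and the staircase's −x face are both at x = 1941 mm.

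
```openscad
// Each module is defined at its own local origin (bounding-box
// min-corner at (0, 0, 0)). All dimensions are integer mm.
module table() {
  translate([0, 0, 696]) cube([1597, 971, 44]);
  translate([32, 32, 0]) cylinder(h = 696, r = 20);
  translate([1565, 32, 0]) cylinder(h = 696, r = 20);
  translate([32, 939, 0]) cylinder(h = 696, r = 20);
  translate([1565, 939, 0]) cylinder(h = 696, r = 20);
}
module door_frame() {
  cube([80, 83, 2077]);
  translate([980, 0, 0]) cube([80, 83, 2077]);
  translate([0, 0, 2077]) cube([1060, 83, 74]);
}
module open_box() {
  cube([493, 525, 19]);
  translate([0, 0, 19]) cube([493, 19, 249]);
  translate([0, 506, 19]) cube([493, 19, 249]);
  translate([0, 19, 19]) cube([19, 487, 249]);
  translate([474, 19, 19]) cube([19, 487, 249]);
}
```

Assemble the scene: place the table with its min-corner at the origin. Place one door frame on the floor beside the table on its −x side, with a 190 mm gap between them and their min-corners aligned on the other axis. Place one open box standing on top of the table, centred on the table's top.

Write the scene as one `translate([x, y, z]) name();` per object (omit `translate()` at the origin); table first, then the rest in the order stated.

table();
translate([-1250, 0, 0]) door_frame();
translate([552, 223, 740]) open_box();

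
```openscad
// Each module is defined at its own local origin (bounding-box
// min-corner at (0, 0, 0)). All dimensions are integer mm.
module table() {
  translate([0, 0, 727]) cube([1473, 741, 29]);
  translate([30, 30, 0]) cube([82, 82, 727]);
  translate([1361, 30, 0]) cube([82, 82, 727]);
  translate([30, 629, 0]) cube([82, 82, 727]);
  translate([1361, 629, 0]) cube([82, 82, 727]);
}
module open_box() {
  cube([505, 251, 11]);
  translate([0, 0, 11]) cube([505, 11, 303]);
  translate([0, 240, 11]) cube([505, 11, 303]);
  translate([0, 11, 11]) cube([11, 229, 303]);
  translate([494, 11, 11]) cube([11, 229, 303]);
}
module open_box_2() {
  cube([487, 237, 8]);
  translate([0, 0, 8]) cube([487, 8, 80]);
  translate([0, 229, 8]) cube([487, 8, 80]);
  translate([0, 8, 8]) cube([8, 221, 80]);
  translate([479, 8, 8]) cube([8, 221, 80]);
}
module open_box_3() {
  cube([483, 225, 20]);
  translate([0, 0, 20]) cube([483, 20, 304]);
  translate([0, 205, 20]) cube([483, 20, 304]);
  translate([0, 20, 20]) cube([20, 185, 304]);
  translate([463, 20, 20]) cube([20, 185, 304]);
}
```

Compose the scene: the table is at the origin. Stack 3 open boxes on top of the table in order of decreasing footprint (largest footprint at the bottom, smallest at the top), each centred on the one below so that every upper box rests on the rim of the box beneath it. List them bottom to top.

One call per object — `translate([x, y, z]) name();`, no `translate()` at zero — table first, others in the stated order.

table();
translate([484, 245, 756]) open_box();
translate([493, 252, 1070]) open_box_2();
translate([495, 258, 1158]) open_box_3();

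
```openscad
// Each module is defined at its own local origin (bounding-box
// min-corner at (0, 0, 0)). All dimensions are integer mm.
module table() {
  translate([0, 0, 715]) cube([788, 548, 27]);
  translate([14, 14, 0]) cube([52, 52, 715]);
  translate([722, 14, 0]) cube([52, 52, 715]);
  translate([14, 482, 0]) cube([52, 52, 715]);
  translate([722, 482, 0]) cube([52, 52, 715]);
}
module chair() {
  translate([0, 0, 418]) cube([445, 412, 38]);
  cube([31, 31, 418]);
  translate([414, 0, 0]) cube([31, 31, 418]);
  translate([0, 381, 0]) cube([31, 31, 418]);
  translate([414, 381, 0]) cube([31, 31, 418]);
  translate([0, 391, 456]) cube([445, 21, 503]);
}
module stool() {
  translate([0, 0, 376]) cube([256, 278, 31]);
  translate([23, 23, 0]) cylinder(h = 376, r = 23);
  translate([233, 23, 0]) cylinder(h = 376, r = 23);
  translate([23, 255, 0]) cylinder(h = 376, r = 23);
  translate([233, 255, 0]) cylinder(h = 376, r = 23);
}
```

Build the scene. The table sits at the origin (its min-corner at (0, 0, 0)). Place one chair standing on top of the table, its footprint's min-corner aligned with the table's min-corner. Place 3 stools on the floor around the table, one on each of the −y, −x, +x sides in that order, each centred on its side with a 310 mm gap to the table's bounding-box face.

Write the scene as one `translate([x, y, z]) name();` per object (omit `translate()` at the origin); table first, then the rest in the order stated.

table();
translate([0, 0, 742]) chair();
translate([266, -588, 0]) stool();
translate([-566, 135, 0]) stool();
translate([1098, 135, 0]) stool();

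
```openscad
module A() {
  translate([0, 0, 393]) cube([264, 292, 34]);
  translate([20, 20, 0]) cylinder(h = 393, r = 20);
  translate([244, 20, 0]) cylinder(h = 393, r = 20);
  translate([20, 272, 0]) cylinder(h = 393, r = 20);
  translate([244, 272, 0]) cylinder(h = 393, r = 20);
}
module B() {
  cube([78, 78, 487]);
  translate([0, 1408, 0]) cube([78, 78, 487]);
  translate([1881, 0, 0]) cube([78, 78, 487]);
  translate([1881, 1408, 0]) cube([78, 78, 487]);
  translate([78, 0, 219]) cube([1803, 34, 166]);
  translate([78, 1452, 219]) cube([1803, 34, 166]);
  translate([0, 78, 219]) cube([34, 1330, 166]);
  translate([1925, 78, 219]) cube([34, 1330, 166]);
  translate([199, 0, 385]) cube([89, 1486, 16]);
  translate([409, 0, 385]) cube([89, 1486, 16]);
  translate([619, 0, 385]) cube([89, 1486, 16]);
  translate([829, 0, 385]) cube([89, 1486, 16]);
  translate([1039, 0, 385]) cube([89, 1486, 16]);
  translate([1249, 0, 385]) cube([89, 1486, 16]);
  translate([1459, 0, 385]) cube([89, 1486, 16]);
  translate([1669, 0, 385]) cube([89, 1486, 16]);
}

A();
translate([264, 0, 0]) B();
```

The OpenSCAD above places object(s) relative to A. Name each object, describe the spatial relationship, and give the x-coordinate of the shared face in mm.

A is a stool. B is a bed frame. The bed frame is against the stool's +x side, with their −y faces flush. The x-coordinate of the shared face is 264 mm.

The stool's +x face and the bed frame's −x face are both at x = 264 mm.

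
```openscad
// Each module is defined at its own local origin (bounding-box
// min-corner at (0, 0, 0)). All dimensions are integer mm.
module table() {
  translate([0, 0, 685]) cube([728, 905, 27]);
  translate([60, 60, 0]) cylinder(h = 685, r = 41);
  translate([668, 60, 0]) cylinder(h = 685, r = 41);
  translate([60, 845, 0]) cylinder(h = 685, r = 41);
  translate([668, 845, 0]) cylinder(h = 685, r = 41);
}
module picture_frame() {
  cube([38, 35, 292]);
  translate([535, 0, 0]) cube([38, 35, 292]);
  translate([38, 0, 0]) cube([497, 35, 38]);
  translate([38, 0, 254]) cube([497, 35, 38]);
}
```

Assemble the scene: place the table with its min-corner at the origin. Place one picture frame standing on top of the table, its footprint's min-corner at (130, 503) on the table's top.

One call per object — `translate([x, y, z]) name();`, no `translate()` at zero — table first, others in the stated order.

table();
translate([130, 503, 712]) picture_frame();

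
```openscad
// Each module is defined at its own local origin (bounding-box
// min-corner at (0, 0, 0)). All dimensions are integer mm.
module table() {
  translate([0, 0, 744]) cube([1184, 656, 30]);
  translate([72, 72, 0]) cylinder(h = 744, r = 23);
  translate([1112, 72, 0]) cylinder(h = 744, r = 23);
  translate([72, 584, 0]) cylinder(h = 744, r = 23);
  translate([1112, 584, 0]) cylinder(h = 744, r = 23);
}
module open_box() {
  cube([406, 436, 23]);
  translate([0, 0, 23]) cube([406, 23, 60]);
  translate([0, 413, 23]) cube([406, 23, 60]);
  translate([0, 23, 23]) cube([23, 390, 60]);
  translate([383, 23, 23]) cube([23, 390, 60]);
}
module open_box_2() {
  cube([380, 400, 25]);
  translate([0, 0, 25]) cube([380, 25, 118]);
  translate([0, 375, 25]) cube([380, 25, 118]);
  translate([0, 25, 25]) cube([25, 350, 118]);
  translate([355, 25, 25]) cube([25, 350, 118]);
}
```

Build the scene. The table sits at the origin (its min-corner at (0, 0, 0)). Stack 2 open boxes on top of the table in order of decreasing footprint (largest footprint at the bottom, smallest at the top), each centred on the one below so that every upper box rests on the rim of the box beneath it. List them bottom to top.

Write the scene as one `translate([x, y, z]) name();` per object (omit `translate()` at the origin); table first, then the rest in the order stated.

table();
translate([389, 110, 774]) open_box();
translate([402, 128, 857]) open_box_2();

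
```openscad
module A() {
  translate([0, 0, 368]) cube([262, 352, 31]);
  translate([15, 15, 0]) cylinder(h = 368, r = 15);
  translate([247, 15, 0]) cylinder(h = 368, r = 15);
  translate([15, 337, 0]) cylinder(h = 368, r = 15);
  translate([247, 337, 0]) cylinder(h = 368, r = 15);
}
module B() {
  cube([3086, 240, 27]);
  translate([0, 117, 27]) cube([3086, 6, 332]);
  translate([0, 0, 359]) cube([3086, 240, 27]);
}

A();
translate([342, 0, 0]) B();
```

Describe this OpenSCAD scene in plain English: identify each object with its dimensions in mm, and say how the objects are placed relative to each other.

A is a four-legged stool. The seat is 262×352 mm, 31 mm thick, top at z = 399 mm. It stands on four round legs, each 30 mm in diameter, from z = 0 to the seat underside, each leg's axis is inset half a diameter from the nearest pair of seat edges (so the leg's bounding box is flush with the corner).

B is an I-beam lying along x, 3086 mm long. Overall section height 386 mm. Two flanges 240 mm wide (y) and 27 mm thick, one on the floor and one at the top; a web 6 mm thick runs between them, centred on the flange width.

The I-beam is on the floor beside the stool on its +x side.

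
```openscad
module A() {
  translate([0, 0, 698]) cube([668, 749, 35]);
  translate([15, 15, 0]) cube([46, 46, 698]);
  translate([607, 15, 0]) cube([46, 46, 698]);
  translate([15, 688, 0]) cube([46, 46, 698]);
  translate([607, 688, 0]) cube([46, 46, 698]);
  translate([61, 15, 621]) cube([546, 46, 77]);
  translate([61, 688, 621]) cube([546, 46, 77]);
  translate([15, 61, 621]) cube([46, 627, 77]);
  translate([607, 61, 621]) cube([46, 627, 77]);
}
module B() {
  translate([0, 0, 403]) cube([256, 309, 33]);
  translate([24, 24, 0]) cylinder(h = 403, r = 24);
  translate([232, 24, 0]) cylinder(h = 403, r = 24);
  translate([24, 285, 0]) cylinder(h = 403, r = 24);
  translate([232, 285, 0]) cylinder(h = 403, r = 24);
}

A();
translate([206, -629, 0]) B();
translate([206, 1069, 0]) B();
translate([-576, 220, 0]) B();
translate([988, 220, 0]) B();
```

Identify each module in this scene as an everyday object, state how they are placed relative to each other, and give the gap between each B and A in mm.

Each stool's nearest face is 320 mm from the table's bounding box.

A is a table. B is a stool. Four stools sit around the table at the −y, +y, −x, +x sides. The gap between each stool and the table is 320 mm.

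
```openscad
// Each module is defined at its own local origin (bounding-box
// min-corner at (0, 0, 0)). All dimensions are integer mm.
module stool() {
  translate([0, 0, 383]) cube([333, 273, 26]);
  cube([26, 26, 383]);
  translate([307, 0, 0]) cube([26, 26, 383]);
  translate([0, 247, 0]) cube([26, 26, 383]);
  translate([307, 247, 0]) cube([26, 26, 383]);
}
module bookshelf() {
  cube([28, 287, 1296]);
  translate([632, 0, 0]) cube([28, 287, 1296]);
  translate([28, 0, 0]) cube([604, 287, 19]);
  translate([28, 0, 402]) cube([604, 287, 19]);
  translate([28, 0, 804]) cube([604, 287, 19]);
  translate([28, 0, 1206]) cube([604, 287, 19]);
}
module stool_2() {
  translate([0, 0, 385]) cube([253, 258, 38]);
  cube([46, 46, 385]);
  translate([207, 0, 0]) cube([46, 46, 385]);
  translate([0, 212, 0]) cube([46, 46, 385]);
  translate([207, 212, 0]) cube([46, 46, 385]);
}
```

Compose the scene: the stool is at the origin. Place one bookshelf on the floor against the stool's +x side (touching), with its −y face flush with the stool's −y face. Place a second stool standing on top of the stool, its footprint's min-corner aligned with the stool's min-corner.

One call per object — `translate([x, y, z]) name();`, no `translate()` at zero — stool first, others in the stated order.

stool();
translate([333, 0, 0]) bookshelf();
translate([0, 0, 409]) stool_2();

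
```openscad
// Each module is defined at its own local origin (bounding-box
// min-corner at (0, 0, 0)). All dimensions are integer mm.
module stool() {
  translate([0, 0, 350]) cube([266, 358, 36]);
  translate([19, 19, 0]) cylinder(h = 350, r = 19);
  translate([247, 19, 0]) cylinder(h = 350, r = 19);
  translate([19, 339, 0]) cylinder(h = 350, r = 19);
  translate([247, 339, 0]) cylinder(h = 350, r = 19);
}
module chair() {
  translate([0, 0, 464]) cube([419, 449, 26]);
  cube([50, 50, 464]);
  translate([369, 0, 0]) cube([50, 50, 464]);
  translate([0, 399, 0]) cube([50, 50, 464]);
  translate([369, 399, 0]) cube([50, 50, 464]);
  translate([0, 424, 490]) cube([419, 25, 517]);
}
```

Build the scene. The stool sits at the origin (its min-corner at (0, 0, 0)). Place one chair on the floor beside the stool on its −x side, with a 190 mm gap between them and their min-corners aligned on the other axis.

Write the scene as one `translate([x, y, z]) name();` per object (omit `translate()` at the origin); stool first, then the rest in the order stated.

stool();
translate([-609, 0, 0]) chair();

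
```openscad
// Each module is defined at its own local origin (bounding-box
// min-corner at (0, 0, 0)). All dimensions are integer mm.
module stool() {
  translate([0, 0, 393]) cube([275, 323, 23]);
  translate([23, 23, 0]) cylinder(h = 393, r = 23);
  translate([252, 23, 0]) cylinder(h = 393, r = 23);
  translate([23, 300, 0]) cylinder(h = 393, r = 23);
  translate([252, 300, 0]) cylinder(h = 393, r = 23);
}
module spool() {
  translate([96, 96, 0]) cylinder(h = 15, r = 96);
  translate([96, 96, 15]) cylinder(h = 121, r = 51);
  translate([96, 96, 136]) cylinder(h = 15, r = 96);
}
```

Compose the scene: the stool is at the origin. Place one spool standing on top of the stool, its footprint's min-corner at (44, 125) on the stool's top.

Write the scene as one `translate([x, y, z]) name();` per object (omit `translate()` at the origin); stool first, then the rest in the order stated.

stool();
translate([44, 125, 416]) spool();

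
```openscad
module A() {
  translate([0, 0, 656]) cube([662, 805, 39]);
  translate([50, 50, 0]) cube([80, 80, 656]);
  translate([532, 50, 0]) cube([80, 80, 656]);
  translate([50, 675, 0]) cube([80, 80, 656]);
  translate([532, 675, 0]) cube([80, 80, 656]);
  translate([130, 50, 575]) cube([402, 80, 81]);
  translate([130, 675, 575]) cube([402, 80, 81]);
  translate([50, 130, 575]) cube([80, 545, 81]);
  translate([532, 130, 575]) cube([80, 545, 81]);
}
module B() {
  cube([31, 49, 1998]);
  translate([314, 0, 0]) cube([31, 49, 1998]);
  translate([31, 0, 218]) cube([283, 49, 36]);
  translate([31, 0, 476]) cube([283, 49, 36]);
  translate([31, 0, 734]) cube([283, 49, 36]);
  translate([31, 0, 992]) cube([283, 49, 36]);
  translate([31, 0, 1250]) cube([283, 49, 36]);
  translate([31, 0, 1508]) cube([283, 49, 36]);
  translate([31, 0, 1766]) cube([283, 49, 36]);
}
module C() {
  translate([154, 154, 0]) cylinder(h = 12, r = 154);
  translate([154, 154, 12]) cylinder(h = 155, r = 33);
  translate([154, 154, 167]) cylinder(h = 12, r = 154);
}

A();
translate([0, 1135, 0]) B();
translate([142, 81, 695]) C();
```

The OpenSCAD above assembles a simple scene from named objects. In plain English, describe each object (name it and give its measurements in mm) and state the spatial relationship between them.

A is a table: top 662 mm (x) × 805 mm (y), 39 mm thick, upper face at z = 695 mm, on four 80×80 mm square legs, each inset 50 mm from the nearest pair of top edges, running from z = 0 to the bottom of the top. Four apron rails, 80 mm thick and 81 mm tall, run between adjacent legs with their top edges flush with the underside of the top and their outer faces flush with the legs' outer faces.

B is a wooden ladder with two side rails of 31×49 mm section and 1998 mm height, set 345 mm apart overall. Between them run 7 rectangular rungs (49 mm deep, 36 mm thick), front faces flush with the rails' −y face. The bottom of the first rung is 218 mm above the floor and each subsequent rung is 258 mm higher than the one below.

C is a spool: two coaxial disc flanges of radius 154 mm and thickness 12 mm, joined by a core cylinder of radius 33 mm and height 155 mm. The lower flange rests on z = 0 and the three cylinders share a vertical axis.

The ladder is on the floor beside the table on its +y side. The spool is on top of the table.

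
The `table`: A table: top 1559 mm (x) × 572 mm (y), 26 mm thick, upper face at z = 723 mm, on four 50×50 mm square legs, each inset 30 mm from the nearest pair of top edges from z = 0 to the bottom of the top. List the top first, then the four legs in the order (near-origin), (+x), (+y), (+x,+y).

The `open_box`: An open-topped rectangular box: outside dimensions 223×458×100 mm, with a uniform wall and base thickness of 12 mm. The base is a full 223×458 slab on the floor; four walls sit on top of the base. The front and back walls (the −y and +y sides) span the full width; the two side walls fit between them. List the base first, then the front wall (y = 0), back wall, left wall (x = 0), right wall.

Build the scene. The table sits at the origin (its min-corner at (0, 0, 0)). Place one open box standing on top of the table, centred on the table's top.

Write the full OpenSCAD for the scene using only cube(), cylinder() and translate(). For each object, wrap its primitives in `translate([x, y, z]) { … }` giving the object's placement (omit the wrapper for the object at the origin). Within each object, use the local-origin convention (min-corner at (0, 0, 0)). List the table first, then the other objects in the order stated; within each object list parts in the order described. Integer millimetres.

translate([0, 0, 697]) cube([1559, 572, 26]);
translate([30, 30, 0]) cube([50, 50, 697]);
translate([1479, 30, 0]) cube([50, 50, 697]);
translate([30, 492, 0]) cube([50, 50, 697]);
translate([1479, 492, 0]) cube([50, 50, 697]);
translate([668, 57, 723]) {
  cube([223, 458, 12]);
  translate([0, 0, 12]) cube([223, 12, 88]);
  translate([0, 446, 12]) cube([223, 12, 88]);
  translate([0, 12, 12]) cube([12, 434, 88]);
  translate([211, 12, 12]) cube([12, 434, 88]);
}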